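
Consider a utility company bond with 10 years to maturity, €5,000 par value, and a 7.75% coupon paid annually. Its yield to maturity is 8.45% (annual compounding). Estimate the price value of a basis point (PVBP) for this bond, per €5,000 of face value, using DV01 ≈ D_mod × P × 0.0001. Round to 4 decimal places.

€3.1853

Periodic yield y = 0.0845.
  t   CF        PV=CF/(1+0.0845)^t    t·PV
  1       387.50       357.3075       357.3075
  2       387.50       329.4675       658.9350
  3       387.50       303.7967       911.3901
  4       387.50       280.1260     1,120.5042
  5       387.50       258.2997     1,291.4986
  6       387.50       238.1740     1,429.0441
  7       387.50       219.6164     1,537.3150
  8       387.50       202.5048     1,620.0382
  9       387.50       186.7264     1,680.5375
  10    5,387.50     2,393.8213    23,938.2126
  Σ                  4,769.8403    34,544.7826
P = 4,769.8403; D_Mac = 7.24234 yrs; D_mod = 6.67804 yrs.
DV01 ≈ 6.67804 × 4,769.8403 × 0.0001 = 3.185319.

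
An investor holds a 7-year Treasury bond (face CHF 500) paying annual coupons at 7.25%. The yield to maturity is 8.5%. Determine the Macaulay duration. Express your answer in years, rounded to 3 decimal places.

Periodic yield y = 0.085. Discount each cash flow and weight by its year:
  t   CF        PV=CF/(1+0.085)^t    t·PV
  1        36.25        33.4101        33.4101
  2        36.25        30.7928        61.5855
  3        36.25        28.3804        85.1413
  4        36.25        26.1571       104.6283
  5        36.25        24.1079       120.5395
  6        36.25        22.2193       133.3156
  7       536.25       302.9418     2,120.5923
  Σ                    468.0093     2,659.2125
Price P = Σ PV = 468.0093.
Macaulay duration = Σ(t·PV) / P = 2,659.2125 / 468.0093 = 5.68197 years.

5.682 years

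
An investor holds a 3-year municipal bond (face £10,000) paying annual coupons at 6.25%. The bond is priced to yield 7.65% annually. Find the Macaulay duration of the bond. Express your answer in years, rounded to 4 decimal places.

2.8235 years

Periodic yield y = 0.0765. Discount each cash flow and weight by its year:
  t   CF        PV=CF/(1+0.0765)^t    t·PV
  1       625.00       580.5852       580.5852
  2       625.00       539.3267     1,078.6535
  3    10,625.00     8,517.0037    25,551.0111
  Σ                  9,636.9157    27,210.2498
Price P = Σ PV = 9,636.9157.
Macaulay duration = Σ(t·PV) / P = 27,210.2498 / 9,636.9157 = 2.82354 years.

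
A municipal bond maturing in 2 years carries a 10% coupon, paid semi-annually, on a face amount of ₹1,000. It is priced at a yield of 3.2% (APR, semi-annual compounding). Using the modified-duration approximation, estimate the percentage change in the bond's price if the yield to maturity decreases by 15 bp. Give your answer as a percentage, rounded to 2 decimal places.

Periodic yield y = 0.016. Modified duration first:
  t   CF        PV=CF/(1+0.016)^t    t·PV
  1        50.00        49.2126        49.2126
  2        50.00        48.4376        96.8752
  3        50.00        47.6748       143.0244
  4     1,050.00       985.4043     3,941.6173
  Σ                  1,130.7293     4,230.7295
P = 1,130.7293; D_Mac = 3.74159 half-year periods = 1.87080 yrs; D_mod = 1.87080/(1+0.016) = 1.84134 yrs.
ΔP/P ≈ -D_mod · Δy = -1.84134 × (-0.0015) = +0.002762 = +0.2762%.

+0.28%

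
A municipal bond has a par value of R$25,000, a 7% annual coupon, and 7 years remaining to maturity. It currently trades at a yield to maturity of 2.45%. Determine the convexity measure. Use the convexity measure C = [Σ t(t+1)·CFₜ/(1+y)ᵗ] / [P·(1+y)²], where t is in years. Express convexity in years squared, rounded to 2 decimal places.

42.54

With y = 0.0245:
  t   CF        PV=CF/(1+0.0245)^t    t·PV        t(t+1)·PV
  1     1,750.00     1,708.1503     1,708.1503       3,416.3006
  2     1,750.00     1,667.3014     3,334.6029      10,003.8086
  3     1,750.00     1,627.4294     4,882.2882      19,529.1529
  4     1,750.00     1,588.5109     6,354.0436      31,770.2179
  5     1,750.00     1,550.5231     7,752.6154      46,515.6924
  6     1,750.00     1,513.4437     9,080.6623      63,564.6358
  7    26,750.00    22,580.8376   158,065.8631   1,264,526.9052
  Σ                 32,236.1964   191,178.2258   1,439,326.7134
P = 32,236.1964.
Convexity = Σ t(t+1)·PV / [P·(1+y)²] = 1,439,326.7134 / (32,236.1964 × 1.049600) = 42.53943.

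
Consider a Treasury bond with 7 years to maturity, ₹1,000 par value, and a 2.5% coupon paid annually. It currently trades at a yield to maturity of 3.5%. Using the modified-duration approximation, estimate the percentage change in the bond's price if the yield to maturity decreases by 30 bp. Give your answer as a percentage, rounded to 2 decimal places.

+1.88%

Periodic yield y = 0.035. Modified duration first:
  t   CF        PV=CF/(1+0.035)^t    t·PV
  1        25.00        24.1546        24.1546
  2        25.00        23.3378        46.6755
  3        25.00        22.5486        67.6457
  4        25.00        21.7861        87.1442
  5        25.00        21.0493       105.2466
  6        25.00        20.3375       122.0251
  7     1,025.00       805.6407     5,639.4851
  Σ                    938.8546     6,092.3769
P = 938.8546; D_Mac = 6.48916 yrs; D_mod = 6.48916/(1+0.035) = 6.26972 yrs.
ΔP/P ≈ -D_mod · Δy = -6.26972 × (-0.003) = +0.018809 = +1.8809%.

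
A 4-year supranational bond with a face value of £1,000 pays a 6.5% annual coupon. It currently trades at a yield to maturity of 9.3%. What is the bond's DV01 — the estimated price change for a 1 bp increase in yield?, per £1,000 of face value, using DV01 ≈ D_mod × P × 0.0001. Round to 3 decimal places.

Periodic yield y = 0.093.
  t   CF        PV=CF/(1+0.093)^t    t·PV
  1        65.00        59.4694        59.4694
  2        65.00        54.4093       108.8186
  3        65.00        49.7798       149.3393
  4     1,065.00       746.2236     2,984.8943
  Σ                    909.8820     3,302.5215
P = 909.8820; D_Mac = 3.62962 yrs; D_mod = 3.32078 yrs.
DV01 ≈ 3.32078 × 909.8820 × 0.0001 = 0.302152.

£0.302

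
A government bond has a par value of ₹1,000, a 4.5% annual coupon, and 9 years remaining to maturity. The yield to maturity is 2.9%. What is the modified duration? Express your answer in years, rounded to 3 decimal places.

7.472 years

Periodic yield y = 0.029. First find Macaulay duration:
  t   CF        PV=CF/(1+0.029)^t    t·PV
  1        45.00        43.7318        43.7318
  2        45.00        42.4993        84.9986
  3        45.00        41.3016       123.9047
  4        45.00        40.1376       160.5503
  5        45.00        39.0064       195.0319
  6        45.00        37.9071       227.4424
  7        45.00        36.8388       257.8713
  8        45.00        35.8005       286.4043
  9     1,045.00       807.9378     7,271.4400
  Σ                  1,125.1607     8,651.3752
P = 1,125.1607; Macaulay duration = 8,651.3752 / 1,125.1607 = 7.68901 years.
Modified duration = D_Mac / (1 + y) = 7.68901 / 1.029 = 7.47232 years.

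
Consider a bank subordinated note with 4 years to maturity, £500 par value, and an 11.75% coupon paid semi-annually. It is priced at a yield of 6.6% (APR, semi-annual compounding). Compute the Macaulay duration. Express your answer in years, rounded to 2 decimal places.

Periodic yield y = 0.033. Discount each cash flow and weight by its period:
  t   CF        PV=CF/(1+0.033)^t    t·PV
  1       29.375        28.4366        28.4366
  2       29.375        27.5282        55.0563
  3       29.375        26.6488        79.9463
  4       29.375        25.7974       103.1898
  5       29.375        24.9733       124.8666
  6       29.375        24.1755       145.0532
  7       29.375        23.4032       163.8225
  8      529.375       408.2826     3,266.2607
  Σ                    589.2456     3,966.6319
Price P = Σ PV = 589.2456.
Macaulay duration = Σ(t·PV) / P = 3,966.6319 / 589.2456 = 6.73171 half-year periods.
In years: 6.73171 / 2 = 3.36586 years.

3.37 years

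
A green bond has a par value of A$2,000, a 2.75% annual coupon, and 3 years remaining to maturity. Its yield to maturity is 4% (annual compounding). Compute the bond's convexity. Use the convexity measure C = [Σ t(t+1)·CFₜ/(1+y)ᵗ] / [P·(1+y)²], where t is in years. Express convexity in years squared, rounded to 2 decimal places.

10.70

With y = 0.04:
  t   CF        PV=CF/(1+0.04)^t    t·PV        t(t+1)·PV
  1        55.00        52.8846        52.8846         105.7692
  2        55.00        50.8506       101.7012         305.1036
  3     2,055.00     1,826.8875     5,480.6626      21,922.6502
  Σ                  1,930.6227     5,635.2484      22,333.5230
P = 1,930.6227.
Convexity = Σ t(t+1)·PV / [P·(1+y)²] = 22,333.5230 / (1,930.6227 × 1.081600) = 10.69530.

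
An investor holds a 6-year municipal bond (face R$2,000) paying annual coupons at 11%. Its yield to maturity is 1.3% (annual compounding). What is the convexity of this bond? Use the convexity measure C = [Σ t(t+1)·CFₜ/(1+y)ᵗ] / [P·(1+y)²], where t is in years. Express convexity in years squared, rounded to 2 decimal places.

With y = 0.013:
  t   CF        PV=CF/(1+0.013)^t    t·PV        t(t+1)·PV
  1       220.00       217.1767       217.1767         434.3534
  2       220.00       214.3896       428.7793       1,286.3378
  3       220.00       211.6383       634.9150       2,539.6601
  4       220.00       208.9223       835.6894       4,178.4470
  5       220.00       206.2412     1,031.2061       6,187.2364
  6     2,220.00     2,054.4534    12,326.7206      86,287.0443
  Σ                  3,112.8217    15,474.4871     100,913.0789
P = 3,112.8217.
Convexity = Σ t(t+1)·PV / [P·(1+y)²] = 100,913.0789 / (3,112.8217 × 1.026169) = 31.59180.

31.59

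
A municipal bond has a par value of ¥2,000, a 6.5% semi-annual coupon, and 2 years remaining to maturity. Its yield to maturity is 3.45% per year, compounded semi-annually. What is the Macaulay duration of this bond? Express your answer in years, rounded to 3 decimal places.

1.910 years

Periodic yield y = 0.01725. Discount each cash flow and weight by its period:
  t   CF        PV=CF/(1+0.01725)^t    t·PV
  1        65.00        63.8978        63.8978
  2        65.00        62.8142       125.6284
  3        65.00        61.7490       185.2471
  4     2,065.00     1,928.4539     7,713.8156
  Σ                  2,116.9149     8,088.5889
Price P = Σ PV = 2,116.9149.
Macaulay duration = Σ(t·PV) / P = 8,088.5889 / 2,116.9149 = 3.82093 half-year periods.
In years: 3.82093 / 2 = 1.91047 years.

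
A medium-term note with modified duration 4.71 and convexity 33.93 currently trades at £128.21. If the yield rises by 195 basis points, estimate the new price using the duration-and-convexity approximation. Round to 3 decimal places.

Duration effect: -D_mod·Δy = -4.71 × (+0.0195) = -0.091845
Convexity effect: ½·C·(Δy)² = 0.5 × 33.93 × (0.0195)² = +0.00645094125
ΔP/P ≈ -0.091845 + 0.00645094125 = -0.08539405875
New price ≈ 128.21 × (1 - 0.08539405875) = 117.2616277276625.

£117.262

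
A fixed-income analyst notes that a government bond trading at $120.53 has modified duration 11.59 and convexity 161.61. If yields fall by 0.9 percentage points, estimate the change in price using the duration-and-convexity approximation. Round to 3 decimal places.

Duration effect: -D_mod·Δy = -11.59 × (-0.009) = +0.104310
Convexity effect: ½·C·(Δy)² = 0.5 × 161.61 × (-0.009)² = +0.006545205
ΔP/P ≈ +0.104310 + 0.006545205 = +0.110855205
ΔP ≈ 120.53 × (+0.110855205) = +13.36137785865.

+$13.361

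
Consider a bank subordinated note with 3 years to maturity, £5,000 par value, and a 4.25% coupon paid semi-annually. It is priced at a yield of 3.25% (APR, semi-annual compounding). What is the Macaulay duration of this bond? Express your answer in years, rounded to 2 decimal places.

Periodic yield y = 0.01625. Discount each cash flow and weight by its period:
  t   CF        PV=CF/(1+0.01625)^t    t·PV
  1       106.25       104.5510       104.5510
  2       106.25       102.8793       205.7585
  3       106.25       101.2342       303.7026
  4       106.25        99.6155       398.4618
  5       106.25        98.0226       490.1129
  6     5,106.25     4,635.5228    27,813.1368
  Σ                  5,141.8253    29,315.7237
Price P = Σ PV = 5,141.8253.
Macaulay duration = Σ(t·PV) / P = 29,315.7237 / 5,141.8253 = 5.70142 half-year periods.
In years: 5.70142 / 2 = 2.85071 years.

2.85 years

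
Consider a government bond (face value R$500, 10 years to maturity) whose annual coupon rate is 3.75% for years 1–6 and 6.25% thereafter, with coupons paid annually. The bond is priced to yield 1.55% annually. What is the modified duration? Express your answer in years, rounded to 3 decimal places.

8.527 years

Periodic yield y = 0.0155. First find Macaulay duration:
  t   CF        PV=CF/(1+0.0155)^t    t·PV
  1        18.75        18.4638        18.4638
  2        18.75        18.1820        36.3640
  3        18.75        17.9045        53.7134
  4        18.75        17.6312        70.5247
  5        18.75        17.3621        86.8104
  6        18.75        17.0971       102.5824
  7        31.25        28.0602       196.4213
  8        31.25        27.6319       221.0551
  9        31.25        27.2101       244.8912
  10      531.25       455.5118     4,555.1184
  Σ                    645.0546     5,585.9447
P = 645.0546; Macaulay duration = 5,585.9447 / 645.0546 = 8.65965 years.
Modified duration = D_Mac / (1 + y) = 8.65965 / 1.0155 = 8.52747 years.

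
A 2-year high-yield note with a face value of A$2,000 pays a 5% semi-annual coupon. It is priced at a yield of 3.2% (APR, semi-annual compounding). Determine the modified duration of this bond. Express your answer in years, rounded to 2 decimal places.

1.90 years

Periodic yield y = 0.016. First find Macaulay duration:
  t   CF        PV=CF/(1+0.016)^t    t·PV
  1        50.00        49.2126        49.2126
  2        50.00        48.4376        96.8752
  3        50.00        47.6748       143.0244
  4     2,050.00     1,923.8846     7,695.5386
  Σ                  2,069.2096     7,984.6508
P = 2,069.2096; Macaulay duration = 7,984.6508 / 2,069.2096 = 3.85879 half-year periods = 1.92940 years.
Modified duration = D_Mac / (1 + y) = 1.92940 / 1.016 = 1.89901 years.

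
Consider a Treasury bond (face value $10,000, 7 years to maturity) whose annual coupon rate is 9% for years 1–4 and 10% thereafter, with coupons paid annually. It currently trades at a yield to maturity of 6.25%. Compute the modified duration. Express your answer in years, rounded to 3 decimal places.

5.276 years

Periodic yield y = 0.0625. First find Macaulay duration:
  t   CF        PV=CF/(1+0.0625)^t    t·PV
  1       900.00       847.0588       847.0588
  2       900.00       797.2318     1,594.4637
  3       900.00       750.3358     2,251.0075
  4       900.00       706.1984     2,824.7938
  5     1,000.00       738.5082     3,692.5409
  6     1,000.00       695.0665     4,170.3991
  7    11,000.00     7,195.9828    50,371.8793
  Σ                 11,730.3824    65,752.1431
P = 11,730.3824; Macaulay duration = 65,752.1431 / 11,730.3824 = 5.60529 years.
Modified duration = D_Mac / (1 + y) = 5.60529 / 1.0625 = 5.27556 years.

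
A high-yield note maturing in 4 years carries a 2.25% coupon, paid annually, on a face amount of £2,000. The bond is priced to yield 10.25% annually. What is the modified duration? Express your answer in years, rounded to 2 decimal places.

Periodic yield y = 0.1025. First find Macaulay duration:
  t   CF        PV=CF/(1+0.1025)^t    t·PV
  1        45.00        40.8163        40.8163
  2        45.00        37.0216        74.0432
  3        45.00        33.5797       100.7391
  4     2,045.00     1,384.1365     5,536.5460
  Σ                  1,495.5541     5,752.1446
P = 1,495.5541; Macaulay duration = 5,752.1446 / 1,495.5541 = 3.84616 years.
Modified duration = D_Mac / (1 + y) = 3.84616 / 1.1025 = 3.48858 years.

3.49 years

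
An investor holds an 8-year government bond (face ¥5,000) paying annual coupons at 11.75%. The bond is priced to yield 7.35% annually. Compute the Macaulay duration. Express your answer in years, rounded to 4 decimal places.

5.8724 years

Periodic yield y = 0.0735. Discount each cash flow and weight by its year:
  t   CF        PV=CF/(1+0.0735)^t    t·PV
  1       587.50       547.2753       547.2753
  2       587.50       509.8046     1,019.6093
  3       587.50       474.8995     1,424.6985
  4       587.50       442.3843     1,769.5371
  5       587.50       412.0953     2,060.4763
  6       587.50       383.8801     2,303.2805
  7       587.50       357.5967     2,503.1771
  8     5,587.50     3,168.1165    25,344.9322
  Σ                  6,296.0523    36,972.9862
Price P = Σ PV = 6,296.0523.
Macaulay duration = Σ(t·PV) / P = 36,972.9862 / 6,296.0523 = 5.87241 years.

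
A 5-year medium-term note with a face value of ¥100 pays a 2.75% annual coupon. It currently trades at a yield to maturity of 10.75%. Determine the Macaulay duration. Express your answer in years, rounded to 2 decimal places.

Periodic yield y = 0.1075. Discount each cash flow and weight by its year:
  t   CF        PV=CF/(1+0.1075)^t    t·PV
  1         2.75         2.4831         2.4831
  2         2.75         2.2420         4.4841
  3         2.75         2.0244         6.0733
  4         2.75         1.8279         7.3117
  5       102.75        61.6685       308.3423
  Σ                     70.2459       328.6945
Price P = Σ PV = 70.2459.
Macaulay duration = Σ(t·PV) / P = 328.6945 / 70.2459 = 4.67920 years.

4.68 years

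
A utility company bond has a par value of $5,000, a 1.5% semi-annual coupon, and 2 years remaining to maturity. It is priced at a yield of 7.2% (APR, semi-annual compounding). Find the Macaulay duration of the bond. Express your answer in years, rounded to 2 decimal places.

1.98 years

Periodic yield y = 0.036. Discount each cash flow and weight by its period:
  t   CF        PV=CF/(1+0.036)^t    t·PV
  1        37.50        36.1969        36.1969
  2        37.50        34.9391        69.8782
  3        37.50        33.7250       101.1750
  4     5,037.50     4,372.9654    17,491.8615
  Σ                  4,477.8264    17,699.1116
Price P = Σ PV = 4,477.8264.
Macaulay duration = Σ(t·PV) / P = 17,699.1116 / 4,477.8264 = 3.95261 half-year periods.
In years: 3.95261 / 2 = 1.97631 years.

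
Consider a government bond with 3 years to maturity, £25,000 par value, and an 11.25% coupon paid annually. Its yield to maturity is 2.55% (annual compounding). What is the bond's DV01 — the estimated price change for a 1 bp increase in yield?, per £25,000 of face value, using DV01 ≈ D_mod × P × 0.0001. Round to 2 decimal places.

£8.33

Periodic yield y = 0.0255.
  t   CF        PV=CF/(1+0.0255)^t    t·PV
  1     2,812.50     2,742.5646     2,742.5646
  2     2,812.50     2,674.3682     5,348.7364
  3    27,812.50    25,788.9128    77,366.7385
  Σ                 31,205.8456    85,458.0395
P = 31,205.8456; D_Mac = 2.73853 yrs; D_mod = 2.67043 yrs.
DV01 ≈ 2.67043 × 31,205.8456 × 0.0001 = 8.333305.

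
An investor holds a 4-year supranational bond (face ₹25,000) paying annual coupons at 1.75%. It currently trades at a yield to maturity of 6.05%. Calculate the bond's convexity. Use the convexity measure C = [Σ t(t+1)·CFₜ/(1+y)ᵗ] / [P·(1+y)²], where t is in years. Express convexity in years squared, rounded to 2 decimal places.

17.12

With y = 0.0605:
  t   CF        PV=CF/(1+0.0605)^t    t·PV        t(t+1)·PV
  1       437.50       412.5413       412.5413         825.0825
  2       437.50       389.0064       778.0127       2,334.0382
  3       437.50       366.8141     1,100.4423       4,401.7694
  4    25,437.50    20,110.9106    80,443.6424     402,218.2118
  Σ                 21,279.2723    82,734.6387     409,779.1019
P = 21,279.2723.
Convexity = Σ t(t+1)·PV / [P·(1+y)²] = 409,779.1019 / (21,279.2723 × 1.124660) = 17.12268.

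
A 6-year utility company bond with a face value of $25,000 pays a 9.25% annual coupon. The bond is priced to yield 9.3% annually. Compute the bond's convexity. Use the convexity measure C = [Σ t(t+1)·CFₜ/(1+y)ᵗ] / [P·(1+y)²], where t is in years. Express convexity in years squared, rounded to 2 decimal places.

With y = 0.093:
  t   CF        PV=CF/(1+0.093)^t    t·PV        t(t+1)·PV
  1     2,312.50     2,115.7365     2,115.7365       4,231.4730
  2     2,312.50     1,935.7150     3,871.4300      11,614.2901
  3     2,312.50     1,771.0110     5,313.0330      21,252.1318
  4     2,312.50     1,620.3211     6,481.2845      32,406.4225
  5     2,312.50     1,482.4530     7,412.2650      44,473.5898
  6    27,312.50    16,019.1874    96,115.1245     672,805.8718
  Σ                 24,944.4240   121,308.8735     786,783.7790
P = 24,944.4240.
Convexity = Σ t(t+1)·PV / [P·(1+y)²] = 786,783.7790 / (24,944.4240 × 1.194649) = 26.40229.

26.40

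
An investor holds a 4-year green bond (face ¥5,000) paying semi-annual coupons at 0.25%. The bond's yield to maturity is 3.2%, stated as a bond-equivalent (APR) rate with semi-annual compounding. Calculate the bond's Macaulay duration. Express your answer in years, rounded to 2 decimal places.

Periodic yield y = 0.016. Discount each cash flow and weight by its period:
  t   CF        PV=CF/(1+0.016)^t    t·PV
  1         6.25         6.1516         6.1516
  2         6.25         6.0547        12.1094
  3         6.25         5.9594        17.8781
  4         6.25         5.8655        23.4620
  5         6.25         5.7731        28.8657
  6         6.25         5.6822        34.0933
  7         6.25         5.5927        39.1491
  8     5,006.25     4,409.2312    35,273.8494
  Σ                  4,450.3104    35,435.5586
Price P = Σ PV = 4,450.3104.
Macaulay duration = Σ(t·PV) / P = 35,435.5586 / 4,450.3104 = 7.96249 half-year periods.
In years: 7.96249 / 2 = 3.98125 years.

3.98 years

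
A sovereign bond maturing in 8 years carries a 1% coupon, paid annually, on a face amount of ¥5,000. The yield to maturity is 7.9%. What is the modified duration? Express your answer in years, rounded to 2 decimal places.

7.07 years

Periodic yield y = 0.079. First find Macaulay duration:
  t   CF        PV=CF/(1+0.079)^t    t·PV
  1        50.00        46.3392        46.3392
  2        50.00        42.9464        85.8929
  3        50.00        39.8021       119.4062
  4        50.00        36.8879       147.5517
  5        50.00        34.1871       170.9357
  6        50.00        31.6841       190.1046
  7        50.00        29.3643       205.5502
  8     5,050.00     2,748.6524    21,989.2192
  Σ                  3,009.8636    22,954.9996
P = 3,009.8636; Macaulay duration = 22,954.9996 / 3,009.8636 = 7.62659 years.
Modified duration = D_Mac / (1 + y) = 7.62659 / 1.079 = 7.06820 years.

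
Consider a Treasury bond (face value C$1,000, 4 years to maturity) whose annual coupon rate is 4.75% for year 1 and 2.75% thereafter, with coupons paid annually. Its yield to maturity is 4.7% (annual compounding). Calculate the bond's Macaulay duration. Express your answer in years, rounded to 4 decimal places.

3.7786 years

Periodic yield y = 0.047. Discount each cash flow and weight by its year:
  t   CF        PV=CF/(1+0.047)^t    t·PV
  1        47.50        45.3677        45.3677
  2        27.50        25.0865        50.1729
  3        27.50        23.9603        71.8810
  4     1,027.50       855.0571     3,420.2283
  Σ                    949.4716     3,587.6499
Price P = Σ PV = 949.4716.
Macaulay duration = Σ(t·PV) / P = 3,587.6499 / 949.4716 = 3.77858 years.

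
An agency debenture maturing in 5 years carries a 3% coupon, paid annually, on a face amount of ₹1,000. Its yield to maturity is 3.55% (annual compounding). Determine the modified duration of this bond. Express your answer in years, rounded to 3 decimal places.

4.551 years

Periodic yield y = 0.0355. First find Macaulay duration:
  t   CF        PV=CF/(1+0.0355)^t    t·PV
  1        30.00        28.9715        28.9715
  2        30.00        27.9783        55.9566
  3        30.00        27.0191        81.0573
  4        30.00        26.0928       104.3712
  5     1,030.00       865.1406     4,325.7032
  Σ                    975.2023     4,596.0598
P = 975.2023; Macaulay duration = 4,596.0598 / 975.2023 = 4.71293 years.
Modified duration = D_Mac / (1 + y) = 4.71293 / 1.0355 = 4.55136 years.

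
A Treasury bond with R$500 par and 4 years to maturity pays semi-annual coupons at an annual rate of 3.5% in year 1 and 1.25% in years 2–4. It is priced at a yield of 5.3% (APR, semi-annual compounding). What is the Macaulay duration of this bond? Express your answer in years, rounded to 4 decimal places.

Periodic yield y = 0.0265. Discount each cash flow and weight by its period:
  t   CF        PV=CF/(1+0.0265)^t    t·PV
  1        8.750         8.5241         8.5241
  2        8.750         8.3041        16.6081
  3        3.125         2.8892         8.6675
  4        3.125         2.8146        11.2583
  5        3.125         2.7419        13.7096
  6        3.125         2.6711        16.0268
  7        3.125         2.6022        18.2153
  8      503.125       408.1354     3,265.0832
  Σ                    438.6826     3,358.0930
Price P = Σ PV = 438.6826.
Macaulay duration = Σ(t·PV) / P = 3,358.0930 / 438.6826 = 7.65495 half-year periods.
In years: 7.65495 / 2 = 3.82747 years.

3.8275 years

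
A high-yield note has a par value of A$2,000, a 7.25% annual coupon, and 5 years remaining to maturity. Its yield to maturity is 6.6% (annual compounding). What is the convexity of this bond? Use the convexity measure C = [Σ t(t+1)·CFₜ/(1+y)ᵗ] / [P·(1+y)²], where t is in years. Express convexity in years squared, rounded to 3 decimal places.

With y = 0.066:
  t   CF        PV=CF/(1+0.066)^t    t·PV        t(t+1)·PV
  1       145.00       136.0225       136.0225         272.0450
  2       145.00       127.6009       255.2017         765.6051
  3       145.00       119.7006       359.1019       1,436.4074
  4       145.00       112.2895       449.1580       2,245.7902
  5     2,145.00     1,558.2648     7,791.3242      46,747.9454
  Σ                  2,053.8783     8,990.8083      51,467.7931
P = 2,053.8783.
Convexity = Σ t(t+1)·PV / [P·(1+y)²] = 51,467.7931 / (2,053.8783 × 1.136356) = 22.05192.

22.052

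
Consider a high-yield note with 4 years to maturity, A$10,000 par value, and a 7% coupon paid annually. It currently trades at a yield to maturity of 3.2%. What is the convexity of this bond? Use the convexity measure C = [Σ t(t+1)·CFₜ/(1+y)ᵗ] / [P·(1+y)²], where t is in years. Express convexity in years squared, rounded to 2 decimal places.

16.60

With y = 0.032:
  t   CF        PV=CF/(1+0.032)^t    t·PV        t(t+1)·PV
  1       700.00       678.2946       678.2946       1,356.5891
  2       700.00       657.2622     1,314.5244       3,943.5731
  3       700.00       636.8820     1,910.6459       7,642.5835
  4    10,700.00     9,433.3292    37,733.3166     188,666.5831
  Σ                 11,405.7679    41,636.7815     201,609.3289
P = 11,405.7679.
Convexity = Σ t(t+1)·PV / [P·(1+y)²] = 201,609.3289 / (11,405.7679 × 1.065024) = 16.59689.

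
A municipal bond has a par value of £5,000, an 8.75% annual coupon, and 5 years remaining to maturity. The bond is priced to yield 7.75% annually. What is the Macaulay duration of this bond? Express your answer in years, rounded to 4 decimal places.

Periodic yield y = 0.0775. Discount each cash flow and weight by its year:
  t   CF        PV=CF/(1+0.0775)^t    t·PV
  1       437.50       406.0325       406.0325
  2       437.50       376.8283       753.6566
  3       437.50       349.7246     1,049.1739
  4       437.50       324.5704     1,298.2817
  5     5,437.50     3,743.8020    18,719.0102
  Σ                  5,200.9579    22,226.1548
Price P = Σ PV = 5,200.9579.
Macaulay duration = Σ(t·PV) / P = 22,226.1548 / 5,200.9579 = 4.27347 years.

4.2735 years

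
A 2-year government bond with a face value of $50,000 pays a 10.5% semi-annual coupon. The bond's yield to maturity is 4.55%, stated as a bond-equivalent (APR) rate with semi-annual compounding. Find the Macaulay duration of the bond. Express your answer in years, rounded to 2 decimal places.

1.86 years

Periodic yield y = 0.02275. Discount each cash flow and weight by its period:
  t   CF        PV=CF/(1+0.02275)^t    t·PV
  1     2,625.00     2,566.6096     2,566.6096
  2     2,625.00     2,509.5181     5,019.0362
  3     2,625.00     2,453.6965     7,361.0895
  4    52,625.00    48,096.5756   192,386.3023
  Σ                 55,626.3998   207,333.0376
Price P = Σ PV = 55,626.3998.
Macaulay duration = Σ(t·PV) / P = 207,333.0376 / 55,626.3998 = 3.72724 half-year periods.
In years: 3.72724 / 2 = 1.86362 years.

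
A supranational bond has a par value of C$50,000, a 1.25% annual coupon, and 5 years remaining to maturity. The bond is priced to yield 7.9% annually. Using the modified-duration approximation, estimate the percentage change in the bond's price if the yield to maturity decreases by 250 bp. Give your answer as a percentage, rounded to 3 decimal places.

+11.245%

Periodic yield y = 0.079. Modified duration first:
  t   CF        PV=CF/(1+0.079)^t    t·PV
  1       625.00       579.2400       579.2400
  2       625.00       536.8304     1,073.6609
  3       625.00       497.5259     1,492.5777
  4       625.00       461.0991     1,844.3962
  5    50,625.00    34,614.4801   173,072.4004
  Σ                 36,689.1755   178,062.2752
P = 36,689.1755; D_Mac = 4.85326 yrs; D_mod = 4.85326/(1+0.079) = 4.49793 yrs.
ΔP/P ≈ -D_mod · Δy = -4.49793 × (-0.025) = +0.112448 = +11.2448%.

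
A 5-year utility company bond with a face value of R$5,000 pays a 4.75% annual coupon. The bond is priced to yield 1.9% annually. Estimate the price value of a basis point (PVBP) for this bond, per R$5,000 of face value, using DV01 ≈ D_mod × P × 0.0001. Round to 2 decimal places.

Periodic yield y = 0.019.
  t   CF        PV=CF/(1+0.019)^t    t·PV
  1       237.50       233.0716       233.0716
  2       237.50       228.7258       457.4517
  3       237.50       224.4611       673.3833
  4       237.50       220.2758       881.1034
  5     5,237.50     4,767.0874    23,835.4371
  Σ                  5,673.6218    26,080.4471
P = 5,673.6218; D_Mac = 4.59679 yrs; D_mod = 4.51108 yrs.
DV01 ≈ 4.51108 × 5,673.6218 × 0.0001 = 2.559416.

R$2.56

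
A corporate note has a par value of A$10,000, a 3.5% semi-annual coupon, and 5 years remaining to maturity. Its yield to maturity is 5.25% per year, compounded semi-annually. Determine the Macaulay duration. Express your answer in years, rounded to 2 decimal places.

4.61 years

Periodic yield y = 0.02625. Discount each cash flow and weight by its period:
  t   CF        PV=CF/(1+0.02625)^t    t·PV
  1       175.00       170.5238       170.5238
  2       175.00       166.1620       332.3240
  3       175.00       161.9118       485.7354
  4       175.00       157.7703       631.0814
  5       175.00       153.7348       768.6740
  6       175.00       149.8025       898.8149
  7       175.00       145.9708     1,021.7953
  8       175.00       142.2370     1,137.8963
  9       175.00       138.5988     1,247.3893
  10   10,175.00     7,852.4055    78,524.0546
  Σ                  9,239.1173    85,218.2891
Price P = Σ PV = 9,239.1173.
Macaulay duration = Σ(t·PV) / P = 85,218.2891 / 9,239.1173 = 9.22364 half-year periods.
In years: 9.22364 / 2 = 4.61182 years.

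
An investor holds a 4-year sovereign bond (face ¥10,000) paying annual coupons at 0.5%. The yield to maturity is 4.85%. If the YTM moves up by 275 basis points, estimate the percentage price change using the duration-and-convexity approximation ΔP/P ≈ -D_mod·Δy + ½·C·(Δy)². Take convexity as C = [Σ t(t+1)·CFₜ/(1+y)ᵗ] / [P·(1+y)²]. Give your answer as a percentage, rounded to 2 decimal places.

With y = 0.0485:
  t   CF        PV=CF/(1+0.0485)^t    t·PV        t(t+1)·PV
  1        50.00        47.6872        47.6872          95.3743
  2        50.00        45.4813        90.9627         272.8880
  3        50.00        43.3775       130.1326         520.5302
  4    10,050.00     8,315.5757    33,262.3029     166,311.5144
  Σ                  8,452.1217    33,531.0853     167,200.3069
P = 8,452.1217; D_Mac = 3.96718 yrs; D_mod = 3.78367 yrs; C = 17.99428.
Duration effect: -3.78367 × (+0.0275) = -0.104051
Convexity effect: 0.5 × 17.99428 × (0.0275)² = +0.0068041
ΔP/P ≈ -0.104051 + 0.0068041 = -0.097247 = -9.7247%.

-9.72%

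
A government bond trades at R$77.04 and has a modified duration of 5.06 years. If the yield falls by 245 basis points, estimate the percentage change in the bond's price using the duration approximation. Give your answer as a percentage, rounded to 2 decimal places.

Duration approximation: ΔP/P ≈ -D_mod · Δy = -5.06 × (-0.0245) = +0.123970.
As a percentage: +12.3970%.

+12.40%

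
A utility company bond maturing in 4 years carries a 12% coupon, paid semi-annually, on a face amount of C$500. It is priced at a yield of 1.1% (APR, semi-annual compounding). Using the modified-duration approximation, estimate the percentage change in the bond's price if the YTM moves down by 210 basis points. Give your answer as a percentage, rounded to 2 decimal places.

Periodic yield y = 0.0055. Modified duration first:
  t   CF        PV=CF/(1+0.0055)^t    t·PV
  1        30.00        29.8359        29.8359
  2        30.00        29.6727        59.3454
  3        30.00        29.5104        88.5312
  4        30.00        29.3490       117.3959
  5        30.00        29.1884       145.9422
  6        30.00        29.0288       174.1727
  7        30.00        28.8700       202.0900
  8       530.00       507.2467     4,057.9740
  Σ                    712.7019     4,875.2872
P = 712.7019; D_Mac = 6.84057 half-year periods = 3.42028 yrs; D_mod = 3.42028/(1+0.0055) = 3.40158 yrs.
ΔP/P ≈ -D_mod · Δy = -3.40158 × (-0.021) = +0.071433 = +7.1433%.

+7.14%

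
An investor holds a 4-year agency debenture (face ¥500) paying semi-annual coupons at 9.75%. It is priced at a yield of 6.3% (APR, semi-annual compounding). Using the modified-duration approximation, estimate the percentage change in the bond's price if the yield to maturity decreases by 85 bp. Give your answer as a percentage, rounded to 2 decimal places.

Periodic yield y = 0.0315. Modified duration first:
  t   CF        PV=CF/(1+0.0315)^t    t·PV
  1       24.375        23.6306        23.6306
  2       24.375        22.9090        45.8180
  3       24.375        22.2094        66.6282
  4       24.375        21.5312        86.1247
  5       24.375        20.8737       104.3683
  6       24.375        20.2362       121.4173
  7       24.375        19.6182       137.3277
  8      524.375       409.1552     3,273.2419
  Σ                    560.1636     3,858.5567
P = 560.1636; D_Mac = 6.88827 half-year periods = 3.44413 yrs; D_mod = 3.44413/(1+0.0315) = 3.33896 yrs.
ΔP/P ≈ -D_mod · Δy = -3.33896 × (-0.0085) = +0.028381 = +2.8381%.

+2.84%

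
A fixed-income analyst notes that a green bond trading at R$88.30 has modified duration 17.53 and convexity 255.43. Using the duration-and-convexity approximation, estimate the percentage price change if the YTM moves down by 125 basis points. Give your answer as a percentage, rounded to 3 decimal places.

+23.908%

Duration effect: -D_mod·Δy = -17.53 × (-0.0125) = +0.219125
Convexity effect: ½·C·(Δy)² = 0.5 × 255.43 × (-0.0125)² = +0.01995546875
ΔP/P ≈ +0.219125 + 0.01995546875 = +0.23908046875
= +23.908046875%.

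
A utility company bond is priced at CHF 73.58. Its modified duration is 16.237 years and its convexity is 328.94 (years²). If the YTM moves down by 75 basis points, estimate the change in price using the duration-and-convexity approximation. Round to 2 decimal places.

+CHF 9.64

Duration effect: -D_mod·Δy = -16.237 × (-0.0075) = +0.1217775
Convexity effect: ½·C·(Δy)² = 0.5 × 328.94 × (-0.0075)² = +0.0092514375
ΔP/P ≈ +0.1217775 + 0.0092514375 = +0.1310289375
ΔP ≈ 73.58 × (+0.1310289375) = +9.64110922125.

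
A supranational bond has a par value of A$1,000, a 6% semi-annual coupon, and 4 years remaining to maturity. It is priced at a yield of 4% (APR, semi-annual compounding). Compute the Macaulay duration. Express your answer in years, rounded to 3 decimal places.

Periodic yield y = 0.02. Discount each cash flow and weight by its period:
  t   CF        PV=CF/(1+0.02)^t    t·PV
  1        30.00        29.4118        29.4118
  2        30.00        28.8351        57.6701
  3        30.00        28.2697        84.8090
  4        30.00        27.7154       110.8615
  5        30.00        27.1719       135.8596
  6        30.00        26.6391       159.8348
  7        30.00        26.1168       182.8176
  8     1,030.00       879.0951     7,032.7607
  Σ                  1,073.2548     7,794.0251
Price P = Σ PV = 1,073.2548.
Macaulay duration = Σ(t·PV) / P = 7,794.0251 / 1,073.2548 = 7.26205 half-year periods.
In years: 7.26205 / 2 = 3.63102 years.

3.631 years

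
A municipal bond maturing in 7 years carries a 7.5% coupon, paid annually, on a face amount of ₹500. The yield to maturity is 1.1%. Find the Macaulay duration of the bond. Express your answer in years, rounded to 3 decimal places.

Periodic yield y = 0.011. Discount each cash flow and weight by its year:
  t   CF        PV=CF/(1+0.011)^t    t·PV
  1        37.50        37.0920        37.0920
  2        37.50        36.6884        73.3768
  3        37.50        36.2892       108.8677
  4        37.50        35.8944       143.5776
  5        37.50        35.5039       177.5193
  6        37.50        35.1176       210.7054
  7       537.50       497.8751     3,485.1255
  Σ                    714.4605     4,236.2642
Price P = Σ PV = 714.4605.
Macaulay duration = Σ(t·PV) / P = 4,236.2642 / 714.4605 = 5.92932 years.

5.929 years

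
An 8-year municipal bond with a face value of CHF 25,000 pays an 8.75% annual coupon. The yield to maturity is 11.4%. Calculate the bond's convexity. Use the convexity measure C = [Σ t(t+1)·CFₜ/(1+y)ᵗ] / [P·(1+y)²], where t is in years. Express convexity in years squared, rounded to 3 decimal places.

38.396

With y = 0.114:
  t   CF        PV=CF/(1+0.114)^t    t·PV        t(t+1)·PV
  1     2,187.50     1,963.6445     1,963.6445       3,927.2890
  2     2,187.50     1,762.6971     3,525.3941      10,576.1824
  3     2,187.50     1,582.3133     4,746.9400      18,987.7601
  4     2,187.50     1,420.3890     5,681.5560      28,407.7799
  5     2,187.50     1,275.0350     6,375.1750      38,251.0501
  6     2,187.50     1,144.5557     6,867.3339      48,071.3376
  7     2,187.50     1,027.4288     7,192.0014      57,536.0115
  8    27,187.50    11,462.7217    91,701.7734     825,315.9608
  Σ                 21,638.7850   128,053.8185   1,031,073.3714
P = 21,638.7850.
Convexity = Σ t(t+1)·PV / [P·(1+y)²] = 1,031,073.3714 / (21,638.7850 × 1.240996) = 38.39603.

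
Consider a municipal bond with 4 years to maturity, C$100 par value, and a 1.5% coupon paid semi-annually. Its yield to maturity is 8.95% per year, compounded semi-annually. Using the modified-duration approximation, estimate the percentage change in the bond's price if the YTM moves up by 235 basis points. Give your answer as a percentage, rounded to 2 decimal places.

-8.72%

Periodic yield y = 0.04475. Modified duration first:
  t   CF        PV=CF/(1+0.04475)^t    t·PV
  1         0.75         0.7179         0.7179
  2         0.75         0.6871         1.3743
  3         0.75         0.6577         1.9731
  4         0.75         0.6295         2.5181
  5         0.75         0.6026         3.0128
  6         0.75         0.5767         3.4605
  7         0.75         0.5520         3.8643
  8       100.75        70.9816       567.8531
  Σ                     75.4052       584.7740
P = 75.4052; D_Mac = 7.75509 half-year periods = 3.87754 yrs; D_mod = 3.87754/(1+0.04475) = 3.71146 yrs.
ΔP/P ≈ -D_mod · Δy = -3.71146 × (+0.0235) = -0.087219 = -8.7219%.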